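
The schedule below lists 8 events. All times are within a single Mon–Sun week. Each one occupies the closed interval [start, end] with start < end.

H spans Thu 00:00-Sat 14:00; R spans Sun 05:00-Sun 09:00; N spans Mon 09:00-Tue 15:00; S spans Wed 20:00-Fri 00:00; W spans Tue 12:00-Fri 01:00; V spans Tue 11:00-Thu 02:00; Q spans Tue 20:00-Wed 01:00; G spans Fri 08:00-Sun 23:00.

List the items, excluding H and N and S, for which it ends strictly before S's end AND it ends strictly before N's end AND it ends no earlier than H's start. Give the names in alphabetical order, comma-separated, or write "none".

none

Conditions: its end is strictly before S's end (X.end < Fri 00:00) AND its end is strictly before N's end (X.end < Tue 15:00) AND its end is no earlier than H's start (X.end >= Thu 00:00).
G: end Sun 23:00 < Fri 00:00? ✗; end Sun 23:00 < Tue 15:00? ✗; end Sun 23:00 >= Thu 00:00? ✓ → no.
Q: end Wed 01:00 < Fri 00:00? ✓; end Wed 01:00 < Tue 15:00? ✗; end Wed 01:00 >= Thu 00:00? ✗ → no.
R: end Sun 09:00 < Fri 00:00? ✗; end Sun 09:00 < Tue 15:00? ✗; end Sun 09:00 >= Thu 00:00? ✓ → no.
V: end Thu 02:00 < Fri 00:00? ✓; end Thu 02:00 < Tue 15:00? ✗; end Thu 02:00 >= Thu 00:00? ✓ → no.
W: end Fri 01:00 < Fri 00:00? ✗; end Fri 01:00 < Tue 15:00? ✗; end Fri 01:00 >= Thu 00:00? ✓ → no.
Result: none.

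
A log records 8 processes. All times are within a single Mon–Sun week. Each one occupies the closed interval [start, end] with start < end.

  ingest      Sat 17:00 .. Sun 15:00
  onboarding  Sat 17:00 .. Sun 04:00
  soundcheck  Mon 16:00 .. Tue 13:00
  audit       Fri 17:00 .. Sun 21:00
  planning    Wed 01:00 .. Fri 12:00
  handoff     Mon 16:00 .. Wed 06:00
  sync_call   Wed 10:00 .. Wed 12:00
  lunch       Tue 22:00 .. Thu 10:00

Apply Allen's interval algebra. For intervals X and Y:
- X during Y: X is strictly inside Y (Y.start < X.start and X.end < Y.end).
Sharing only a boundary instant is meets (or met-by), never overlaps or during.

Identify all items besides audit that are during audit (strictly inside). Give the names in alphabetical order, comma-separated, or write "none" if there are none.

Target audit = [Fri 17:00, Sun 21:00].
handoff [Mon 16:00, Wed 06:00] → before → no.
ingest [Sat 17:00, Sun 15:00] → during → yes.
lunch [Tue 22:00, Thu 10:00] → before → no.
onboarding [Sat 17:00, Sun 04:00] → during → yes.
planning [Wed 01:00, Fri 12:00] → before → no.
soundcheck [Mon 16:00, Tue 13:00] → before → no.
sync_call [Wed 10:00, Wed 12:00] → before → no.
Result: ingest, onboarding.

ingest, onboarding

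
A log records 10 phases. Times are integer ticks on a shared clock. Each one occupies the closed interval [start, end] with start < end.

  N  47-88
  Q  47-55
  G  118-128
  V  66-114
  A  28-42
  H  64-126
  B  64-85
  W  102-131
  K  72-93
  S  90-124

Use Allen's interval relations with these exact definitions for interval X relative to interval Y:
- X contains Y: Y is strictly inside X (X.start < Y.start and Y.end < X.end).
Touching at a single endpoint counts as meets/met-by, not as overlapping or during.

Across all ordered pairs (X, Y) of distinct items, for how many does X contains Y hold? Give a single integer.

6

Checking all 90 ordered pairs for relation 'contains'; matching pairs in alphabetical order:
(H, K): H contains K ✓
(H, S): H contains S ✓
(H, V): H contains V ✓
(N, B): N contains B ✓
(V, K): V contains K ✓
(W, G): W contains G ✓
Count: 6.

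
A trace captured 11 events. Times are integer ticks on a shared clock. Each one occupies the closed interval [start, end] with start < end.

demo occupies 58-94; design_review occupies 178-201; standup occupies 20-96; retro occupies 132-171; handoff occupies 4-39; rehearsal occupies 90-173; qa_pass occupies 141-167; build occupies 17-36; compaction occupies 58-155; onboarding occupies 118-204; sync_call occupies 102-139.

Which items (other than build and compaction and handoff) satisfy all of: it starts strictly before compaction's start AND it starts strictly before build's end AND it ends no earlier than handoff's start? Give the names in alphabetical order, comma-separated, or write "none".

Conditions: its start is strictly before compaction's start (X.start < 58) AND its start is strictly before build's end (X.start < 36) AND its end is no earlier than handoff's start (X.end >= 4).
demo: start 58 < 58? ✗; start 58 < 36? ✗; end 94 >= 4? ✓ → no.
design_review: start 178 < 58? ✗; start 178 < 36? ✗; end 201 >= 4? ✓ → no.
onboarding: start 118 < 58? ✗; start 118 < 36? ✗; end 204 >= 4? ✓ → no.
qa_pass: start 141 < 58? ✗; start 141 < 36? ✗; end 167 >= 4? ✓ → no.
rehearsal: start 90 < 58? ✗; start 90 < 36? ✗; end 173 >= 4? ✓ → no.
retro: start 132 < 58? ✗; start 132 < 36? ✗; end 171 >= 4? ✓ → no.
standup: start 20 < 58? ✓; start 20 < 36? ✓; end 96 >= 4? ✓ → yes.
sync_call: start 102 < 58? ✗; start 102 < 36? ✗; end 139 >= 4? ✓ → no.
Result: standup.

standup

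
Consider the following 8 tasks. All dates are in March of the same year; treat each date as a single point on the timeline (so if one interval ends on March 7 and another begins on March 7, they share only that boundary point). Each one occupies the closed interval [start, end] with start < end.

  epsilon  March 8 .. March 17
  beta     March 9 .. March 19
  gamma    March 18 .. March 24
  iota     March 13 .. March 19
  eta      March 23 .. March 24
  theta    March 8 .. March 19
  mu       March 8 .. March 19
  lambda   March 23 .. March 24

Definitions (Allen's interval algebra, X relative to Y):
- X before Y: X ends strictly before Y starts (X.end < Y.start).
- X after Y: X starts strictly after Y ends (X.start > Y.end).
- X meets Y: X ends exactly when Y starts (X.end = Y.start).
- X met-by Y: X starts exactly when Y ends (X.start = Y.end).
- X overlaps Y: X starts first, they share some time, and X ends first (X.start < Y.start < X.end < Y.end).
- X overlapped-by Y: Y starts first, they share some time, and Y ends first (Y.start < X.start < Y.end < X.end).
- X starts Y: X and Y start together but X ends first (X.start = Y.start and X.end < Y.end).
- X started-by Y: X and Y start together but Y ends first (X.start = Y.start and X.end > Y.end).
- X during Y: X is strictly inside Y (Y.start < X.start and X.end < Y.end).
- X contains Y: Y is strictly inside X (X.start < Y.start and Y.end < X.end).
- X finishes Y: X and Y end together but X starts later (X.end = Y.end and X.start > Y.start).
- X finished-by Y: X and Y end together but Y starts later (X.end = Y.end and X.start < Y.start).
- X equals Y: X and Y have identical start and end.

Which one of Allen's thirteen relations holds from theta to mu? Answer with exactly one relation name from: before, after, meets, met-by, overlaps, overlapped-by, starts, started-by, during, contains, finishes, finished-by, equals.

theta = [March 8, March 19]; mu = [March 8, March 19].
Compare endpoints: theta.start = mu.start, theta.start < mu.end, theta.end > mu.start, theta.end = mu.end.
That pattern is 'equals'.

equals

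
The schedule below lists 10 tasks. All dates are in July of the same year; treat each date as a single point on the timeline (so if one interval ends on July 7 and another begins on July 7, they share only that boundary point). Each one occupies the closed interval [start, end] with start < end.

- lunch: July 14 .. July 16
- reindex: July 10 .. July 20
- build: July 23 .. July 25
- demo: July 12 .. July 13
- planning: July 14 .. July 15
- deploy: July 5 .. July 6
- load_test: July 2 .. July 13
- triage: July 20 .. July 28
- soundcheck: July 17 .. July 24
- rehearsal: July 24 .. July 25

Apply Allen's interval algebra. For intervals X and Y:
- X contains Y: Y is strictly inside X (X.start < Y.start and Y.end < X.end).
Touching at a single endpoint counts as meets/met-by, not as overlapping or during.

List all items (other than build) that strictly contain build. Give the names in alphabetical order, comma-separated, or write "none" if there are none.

triage

Target build = [July 23, July 25].
demo [July 12, July 13] → before → no.
deploy [July 5, July 6] → before → no.
load_test [July 2, July 13] → before → no.
lunch [July 14, July 16] → before → no.
planning [July 14, July 15] → before → no.
rehearsal [July 24, July 25] → finishes → no.
reindex [July 10, July 20] → before → no.
soundcheck [July 17, July 24] → overlaps → no.
triage [July 20, July 28] → contains → yes.
Result: triage.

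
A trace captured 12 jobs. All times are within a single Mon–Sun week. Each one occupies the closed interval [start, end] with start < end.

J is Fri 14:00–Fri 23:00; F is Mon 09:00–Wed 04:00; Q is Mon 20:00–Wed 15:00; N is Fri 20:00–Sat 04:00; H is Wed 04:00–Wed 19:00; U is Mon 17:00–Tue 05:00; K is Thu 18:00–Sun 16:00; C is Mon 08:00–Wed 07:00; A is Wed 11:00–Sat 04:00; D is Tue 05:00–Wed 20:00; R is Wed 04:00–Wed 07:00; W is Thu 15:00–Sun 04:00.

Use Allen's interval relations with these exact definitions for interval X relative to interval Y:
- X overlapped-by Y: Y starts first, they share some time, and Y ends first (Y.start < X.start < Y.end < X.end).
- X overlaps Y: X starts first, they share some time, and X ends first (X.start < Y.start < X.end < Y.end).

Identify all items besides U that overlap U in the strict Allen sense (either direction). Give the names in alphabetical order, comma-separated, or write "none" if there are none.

Q

Target U = [Mon 17:00, Tue 05:00].
A [Wed 11:00, Sat 04:00] → after → no.
C [Mon 08:00, Wed 07:00] → contains → no.
D [Tue 05:00, Wed 20:00] → met-by → no.
F [Mon 09:00, Wed 04:00] → contains → no.
H [Wed 04:00, Wed 19:00] → after → no.
J [Fri 14:00, Fri 23:00] → after → no.
K [Thu 18:00, Sun 16:00] → after → no.
N [Fri 20:00, Sat 04:00] → after → no.
Q [Mon 20:00, Wed 15:00] → overlapped-by → yes.
R [Wed 04:00, Wed 07:00] → after → no.
W [Thu 15:00, Sun 04:00] → after → no.
Result: Q.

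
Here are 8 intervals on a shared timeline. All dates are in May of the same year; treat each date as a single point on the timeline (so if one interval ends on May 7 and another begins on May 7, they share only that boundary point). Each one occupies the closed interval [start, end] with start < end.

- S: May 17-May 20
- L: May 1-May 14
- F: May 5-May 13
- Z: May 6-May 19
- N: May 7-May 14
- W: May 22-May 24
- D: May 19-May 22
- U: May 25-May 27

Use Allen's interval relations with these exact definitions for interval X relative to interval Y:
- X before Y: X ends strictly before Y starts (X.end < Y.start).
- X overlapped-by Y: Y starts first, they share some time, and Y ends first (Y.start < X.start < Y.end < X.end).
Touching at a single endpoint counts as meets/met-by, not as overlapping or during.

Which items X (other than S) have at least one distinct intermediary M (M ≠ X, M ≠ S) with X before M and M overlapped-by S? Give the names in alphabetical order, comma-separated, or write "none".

Target S = [May 17, May 20].
Intermediaries M with M overlapped-by S: D.
Via D — items with X before D: F, L, N.
Union: F, L, N.

F, L, N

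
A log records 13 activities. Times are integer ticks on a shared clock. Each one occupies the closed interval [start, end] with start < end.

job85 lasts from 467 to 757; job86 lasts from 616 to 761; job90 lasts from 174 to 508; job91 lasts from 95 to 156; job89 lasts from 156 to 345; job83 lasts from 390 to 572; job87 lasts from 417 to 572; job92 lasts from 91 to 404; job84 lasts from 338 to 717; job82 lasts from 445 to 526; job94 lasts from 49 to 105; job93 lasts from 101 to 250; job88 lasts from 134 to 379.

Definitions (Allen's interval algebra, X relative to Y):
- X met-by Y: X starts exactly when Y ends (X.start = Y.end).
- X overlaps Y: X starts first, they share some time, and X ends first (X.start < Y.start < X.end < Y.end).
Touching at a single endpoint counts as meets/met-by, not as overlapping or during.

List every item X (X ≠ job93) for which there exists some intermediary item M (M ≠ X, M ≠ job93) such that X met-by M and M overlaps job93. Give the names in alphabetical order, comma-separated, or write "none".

Target job93 = [101, 250].
Intermediaries M with M overlaps job93: job91, job94.
Via job91 — items with X met-by job91: job89.
Via job94 — items with X met-by job94: none.
Union: job89.

job89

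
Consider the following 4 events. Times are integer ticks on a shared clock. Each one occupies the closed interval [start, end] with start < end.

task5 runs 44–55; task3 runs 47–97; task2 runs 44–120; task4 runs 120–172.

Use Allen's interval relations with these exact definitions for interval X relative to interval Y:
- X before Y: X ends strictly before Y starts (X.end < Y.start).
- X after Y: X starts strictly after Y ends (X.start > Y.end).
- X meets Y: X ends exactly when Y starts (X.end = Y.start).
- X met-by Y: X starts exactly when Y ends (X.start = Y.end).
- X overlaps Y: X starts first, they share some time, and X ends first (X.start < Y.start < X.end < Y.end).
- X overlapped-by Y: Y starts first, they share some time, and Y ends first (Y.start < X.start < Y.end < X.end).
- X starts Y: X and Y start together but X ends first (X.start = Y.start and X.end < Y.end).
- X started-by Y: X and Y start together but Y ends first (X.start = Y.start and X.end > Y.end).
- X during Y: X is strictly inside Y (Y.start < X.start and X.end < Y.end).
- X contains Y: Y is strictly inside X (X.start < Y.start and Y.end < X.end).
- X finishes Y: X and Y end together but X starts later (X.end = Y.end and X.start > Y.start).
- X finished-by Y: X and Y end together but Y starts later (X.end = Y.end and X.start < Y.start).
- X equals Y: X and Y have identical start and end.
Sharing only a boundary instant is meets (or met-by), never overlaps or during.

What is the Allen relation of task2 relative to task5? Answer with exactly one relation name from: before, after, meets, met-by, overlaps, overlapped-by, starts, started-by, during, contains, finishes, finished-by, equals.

task2 = [44, 120]; task5 = [44, 55].
Compare endpoints: task2.start = task5.start, task2.start < task5.end, task2.end > task5.start, task2.end > task5.end.
That pattern is 'started-by'.

started-by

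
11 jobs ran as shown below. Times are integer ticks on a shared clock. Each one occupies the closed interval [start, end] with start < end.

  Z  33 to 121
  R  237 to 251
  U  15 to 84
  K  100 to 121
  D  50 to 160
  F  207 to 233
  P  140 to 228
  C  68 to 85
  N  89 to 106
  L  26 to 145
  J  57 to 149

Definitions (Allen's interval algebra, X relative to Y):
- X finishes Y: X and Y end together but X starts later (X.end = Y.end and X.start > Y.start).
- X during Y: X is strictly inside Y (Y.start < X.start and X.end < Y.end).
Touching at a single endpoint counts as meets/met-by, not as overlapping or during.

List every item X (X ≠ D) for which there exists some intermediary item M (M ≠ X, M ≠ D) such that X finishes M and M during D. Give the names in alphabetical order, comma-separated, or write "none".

Target D = [50, 160].
Intermediaries M with M during D: C, J, K, N.
Via C — items with X finishes C: none.
Via J — items with X finishes J: none.
Via K — items with X finishes K: none.
Via N — items with X finishes N: none.
Union: none.

none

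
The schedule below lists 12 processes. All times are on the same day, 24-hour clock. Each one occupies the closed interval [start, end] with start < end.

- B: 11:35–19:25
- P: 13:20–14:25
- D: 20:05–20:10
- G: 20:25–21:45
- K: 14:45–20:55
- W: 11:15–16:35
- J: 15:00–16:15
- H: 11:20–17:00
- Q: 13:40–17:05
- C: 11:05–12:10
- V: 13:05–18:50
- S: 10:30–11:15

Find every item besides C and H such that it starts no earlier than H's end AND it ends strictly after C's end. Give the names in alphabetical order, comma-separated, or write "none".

D, G

Conditions: its start is no earlier than H's end (X.start >= 17:00) AND its end is strictly after C's end (X.end > 12:10).
B: start 11:35 >= 17:00? ✗; end 19:25 > 12:10? ✓ → no.
D: start 20:05 >= 17:00? ✓; end 20:10 > 12:10? ✓ → yes.
G: start 20:25 >= 17:00? ✓; end 21:45 > 12:10? ✓ → yes.
J: start 15:00 >= 17:00? ✗; end 16:15 > 12:10? ✓ → no.
K: start 14:45 >= 17:00? ✗; end 20:55 > 12:10? ✓ → no.
P: start 13:20 >= 17:00? ✗; end 14:25 > 12:10? ✓ → no.
Q: start 13:40 >= 17:00? ✗; end 17:05 > 12:10? ✓ → no.
S: start 10:30 >= 17:00? ✗; end 11:15 > 12:10? ✗ → no.
V: start 13:05 >= 17:00? ✗; end 18:50 > 12:10? ✓ → no.
W: start 11:15 >= 17:00? ✗; end 16:35 > 12:10? ✓ → no.
Result: D, G.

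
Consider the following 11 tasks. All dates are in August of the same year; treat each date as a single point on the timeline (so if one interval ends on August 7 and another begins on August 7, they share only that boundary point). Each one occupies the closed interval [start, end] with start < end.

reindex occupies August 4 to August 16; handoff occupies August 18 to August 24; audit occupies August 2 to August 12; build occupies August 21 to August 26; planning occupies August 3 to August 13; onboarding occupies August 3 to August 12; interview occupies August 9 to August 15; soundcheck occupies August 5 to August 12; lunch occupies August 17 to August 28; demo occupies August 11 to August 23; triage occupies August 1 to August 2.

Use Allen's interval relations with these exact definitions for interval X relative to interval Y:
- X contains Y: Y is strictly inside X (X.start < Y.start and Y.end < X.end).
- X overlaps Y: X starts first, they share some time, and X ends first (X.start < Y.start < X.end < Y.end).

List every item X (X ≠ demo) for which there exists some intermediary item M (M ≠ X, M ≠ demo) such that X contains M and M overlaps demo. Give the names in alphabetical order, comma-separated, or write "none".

planning, reindex

Target demo = [August 11, August 23].
Intermediaries M with M overlaps demo: audit, interview, onboarding, planning, reindex, soundcheck.
Via audit — items with X contains audit: none.
Via interview — items with X contains interview: reindex.
Via onboarding — items with X contains onboarding: none.
Via planning — items with X contains planning: none.
Via reindex — items with X contains reindex: none.
Via soundcheck — items with X contains soundcheck: planning, reindex.
Union: planning, reindex.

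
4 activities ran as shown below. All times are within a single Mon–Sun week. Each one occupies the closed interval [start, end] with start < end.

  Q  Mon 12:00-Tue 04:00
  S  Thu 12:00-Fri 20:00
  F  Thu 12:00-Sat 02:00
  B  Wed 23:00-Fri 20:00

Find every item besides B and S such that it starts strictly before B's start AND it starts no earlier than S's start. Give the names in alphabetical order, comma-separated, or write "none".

none

Conditions: its start is strictly before B's start (X.start < Wed 23:00) AND its start is no earlier than S's start (X.start >= Thu 12:00).
F: start Thu 12:00 < Wed 23:00? ✗; start Thu 12:00 >= Thu 12:00? ✓ → no.
Q: start Mon 12:00 < Wed 23:00? ✓; start Mon 12:00 >= Thu 12:00? ✗ → no.
Result: none.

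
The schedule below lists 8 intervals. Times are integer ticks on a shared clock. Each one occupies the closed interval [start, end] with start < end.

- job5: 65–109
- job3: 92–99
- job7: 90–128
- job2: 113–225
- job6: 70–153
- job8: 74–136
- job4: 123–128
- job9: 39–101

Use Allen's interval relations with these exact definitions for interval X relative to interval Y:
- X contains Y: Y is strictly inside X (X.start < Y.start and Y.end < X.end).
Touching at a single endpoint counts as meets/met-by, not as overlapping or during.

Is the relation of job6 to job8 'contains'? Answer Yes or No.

Yes

job6 = [70, 153], job8 = [74, 136].
Actual relation of job6 to job8: contains.
Asked whether 'contains' holds → Yes.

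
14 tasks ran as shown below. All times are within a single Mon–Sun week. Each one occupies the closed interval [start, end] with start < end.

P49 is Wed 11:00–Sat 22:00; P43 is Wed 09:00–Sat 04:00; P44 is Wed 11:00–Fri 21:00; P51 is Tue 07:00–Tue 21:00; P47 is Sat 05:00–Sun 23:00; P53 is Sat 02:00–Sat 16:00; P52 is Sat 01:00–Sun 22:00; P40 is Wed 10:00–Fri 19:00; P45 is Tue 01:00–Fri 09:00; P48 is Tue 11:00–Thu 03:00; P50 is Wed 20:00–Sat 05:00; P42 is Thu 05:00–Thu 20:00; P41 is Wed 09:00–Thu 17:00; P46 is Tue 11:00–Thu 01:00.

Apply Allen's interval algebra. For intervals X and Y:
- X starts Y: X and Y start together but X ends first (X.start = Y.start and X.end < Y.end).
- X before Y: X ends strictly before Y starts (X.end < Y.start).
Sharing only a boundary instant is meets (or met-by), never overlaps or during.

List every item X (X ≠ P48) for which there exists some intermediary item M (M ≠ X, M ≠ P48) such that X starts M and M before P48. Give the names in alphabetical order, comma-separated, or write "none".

Target P48 = [Tue 11:00, Thu 03:00].
Intermediaries M with M before P48: none.
Union: none.

none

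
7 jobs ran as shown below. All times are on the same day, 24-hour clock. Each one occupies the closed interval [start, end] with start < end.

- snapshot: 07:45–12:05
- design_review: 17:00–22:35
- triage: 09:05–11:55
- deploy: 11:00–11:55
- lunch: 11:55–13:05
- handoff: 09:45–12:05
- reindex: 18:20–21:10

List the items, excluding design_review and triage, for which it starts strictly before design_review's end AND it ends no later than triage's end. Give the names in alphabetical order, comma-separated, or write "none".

deploy

Conditions: its start is strictly before design_review's end (X.start < 22:35) AND its end is no later than triage's end (X.end <= 11:55).
deploy: start 11:00 < 22:35? ✓; end 11:55 <= 11:55? ✓ → yes.
handoff: start 09:45 < 22:35? ✓; end 12:05 <= 11:55? ✗ → no.
lunch: start 11:55 < 22:35? ✓; end 13:05 <= 11:55? ✗ → no.
reindex: start 18:20 < 22:35? ✓; end 21:10 <= 11:55? ✗ → no.
snapshot: start 07:45 < 22:35? ✓; end 12:05 <= 11:55? ✗ → no.
Result: deploy.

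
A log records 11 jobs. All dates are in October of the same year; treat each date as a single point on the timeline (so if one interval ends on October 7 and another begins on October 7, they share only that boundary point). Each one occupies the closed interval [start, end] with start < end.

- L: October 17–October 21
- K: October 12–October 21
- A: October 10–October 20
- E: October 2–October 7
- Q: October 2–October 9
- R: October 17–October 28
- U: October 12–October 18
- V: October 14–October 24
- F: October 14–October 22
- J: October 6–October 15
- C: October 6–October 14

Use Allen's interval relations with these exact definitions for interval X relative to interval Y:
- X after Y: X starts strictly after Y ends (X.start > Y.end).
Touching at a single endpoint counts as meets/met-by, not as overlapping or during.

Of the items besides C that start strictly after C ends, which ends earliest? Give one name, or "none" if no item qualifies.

L

Target C = [October 6, October 14].
A [October 10, October 20] → overlapped-by → excluded.
E [October 2, October 7] → overlaps → excluded.
F [October 14, October 22] → met-by → excluded.
J [October 6, October 15] → started-by → excluded.
K [October 12, October 21] → overlapped-by → excluded.
L [October 17, October 21] → after → candidate.
Q [October 2, October 9] → overlaps → excluded.
R [October 17, October 28] → after → candidate.
U [October 12, October 18] → overlapped-by → excluded.
V [October 14, October 24] → met-by → excluded.
Among candidates, earliest end is October 21 → L.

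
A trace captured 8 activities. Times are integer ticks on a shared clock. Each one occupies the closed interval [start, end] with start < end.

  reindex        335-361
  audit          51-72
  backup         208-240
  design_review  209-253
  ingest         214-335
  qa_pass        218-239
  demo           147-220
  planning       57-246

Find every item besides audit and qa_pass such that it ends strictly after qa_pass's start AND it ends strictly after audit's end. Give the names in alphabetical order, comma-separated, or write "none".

Conditions: its end is strictly after qa_pass's start (X.end > 218) AND its end is strictly after audit's end (X.end > 72).
backup: end 240 > 218? ✓; end 240 > 72? ✓ → yes.
demo: end 220 > 218? ✓; end 220 > 72? ✓ → yes.
design_review: end 253 > 218? ✓; end 253 > 72? ✓ → yes.
ingest: end 335 > 218? ✓; end 335 > 72? ✓ → yes.
planning: end 246 > 218? ✓; end 246 > 72? ✓ → yes.
reindex: end 361 > 218? ✓; end 361 > 72? ✓ → yes.
Result: backup, demo, design_review, ingest, planning, reindex.

backup, demo, design_review, ingest, planning, reindex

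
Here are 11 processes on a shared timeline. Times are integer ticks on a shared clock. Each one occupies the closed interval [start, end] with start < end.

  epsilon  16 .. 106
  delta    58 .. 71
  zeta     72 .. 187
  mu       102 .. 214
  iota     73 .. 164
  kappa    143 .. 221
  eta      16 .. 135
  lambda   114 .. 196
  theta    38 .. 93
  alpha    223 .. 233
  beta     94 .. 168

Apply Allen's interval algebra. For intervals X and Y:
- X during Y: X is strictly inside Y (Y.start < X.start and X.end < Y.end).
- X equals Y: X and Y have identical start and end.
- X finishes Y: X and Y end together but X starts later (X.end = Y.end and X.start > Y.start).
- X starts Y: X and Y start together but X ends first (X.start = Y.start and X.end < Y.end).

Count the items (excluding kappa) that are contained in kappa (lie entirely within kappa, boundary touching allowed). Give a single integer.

0

Target kappa = [143, 221].
alpha [223, 233] → after → no.
beta [94, 168] → overlaps → no.
delta [58, 71] → before → no.
epsilon [16, 106] → before → no.
eta [16, 135] → before → no.
iota [73, 164] → overlaps → no.
lambda [114, 196] → overlaps → no.
mu [102, 214] → overlaps → no.
theta [38, 93] → before → no.
zeta [72, 187] → overlaps → no.
Total: 0.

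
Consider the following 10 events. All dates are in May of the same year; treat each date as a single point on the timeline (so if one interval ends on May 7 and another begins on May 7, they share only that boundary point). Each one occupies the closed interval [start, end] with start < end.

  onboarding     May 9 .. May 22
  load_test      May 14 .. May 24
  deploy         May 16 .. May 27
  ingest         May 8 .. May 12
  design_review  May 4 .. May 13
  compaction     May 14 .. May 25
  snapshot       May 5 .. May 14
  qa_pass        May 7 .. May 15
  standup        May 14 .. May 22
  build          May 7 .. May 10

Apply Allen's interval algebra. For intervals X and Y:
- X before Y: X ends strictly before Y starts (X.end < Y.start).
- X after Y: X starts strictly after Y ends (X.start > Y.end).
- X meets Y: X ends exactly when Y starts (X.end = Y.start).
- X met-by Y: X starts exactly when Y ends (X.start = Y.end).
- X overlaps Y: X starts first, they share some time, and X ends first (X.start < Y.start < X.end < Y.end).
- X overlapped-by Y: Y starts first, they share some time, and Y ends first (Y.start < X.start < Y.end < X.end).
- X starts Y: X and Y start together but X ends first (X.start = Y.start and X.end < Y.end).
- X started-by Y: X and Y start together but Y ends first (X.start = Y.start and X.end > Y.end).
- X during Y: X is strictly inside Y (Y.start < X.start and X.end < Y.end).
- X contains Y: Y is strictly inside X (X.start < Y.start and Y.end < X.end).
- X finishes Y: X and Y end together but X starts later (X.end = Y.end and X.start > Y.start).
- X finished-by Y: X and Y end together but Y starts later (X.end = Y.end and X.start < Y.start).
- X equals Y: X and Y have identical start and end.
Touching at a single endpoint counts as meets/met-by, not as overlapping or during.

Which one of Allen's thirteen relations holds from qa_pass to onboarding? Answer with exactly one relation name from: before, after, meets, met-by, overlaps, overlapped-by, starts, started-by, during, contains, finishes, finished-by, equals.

qa_pass = [May 7, May 15]; onboarding = [May 9, May 22].
Compare endpoints: qa_pass.start < onboarding.start, qa_pass.start < onboarding.end, qa_pass.end > onboarding.start, qa_pass.end < onboarding.end.
That pattern is 'overlaps'.

overlaps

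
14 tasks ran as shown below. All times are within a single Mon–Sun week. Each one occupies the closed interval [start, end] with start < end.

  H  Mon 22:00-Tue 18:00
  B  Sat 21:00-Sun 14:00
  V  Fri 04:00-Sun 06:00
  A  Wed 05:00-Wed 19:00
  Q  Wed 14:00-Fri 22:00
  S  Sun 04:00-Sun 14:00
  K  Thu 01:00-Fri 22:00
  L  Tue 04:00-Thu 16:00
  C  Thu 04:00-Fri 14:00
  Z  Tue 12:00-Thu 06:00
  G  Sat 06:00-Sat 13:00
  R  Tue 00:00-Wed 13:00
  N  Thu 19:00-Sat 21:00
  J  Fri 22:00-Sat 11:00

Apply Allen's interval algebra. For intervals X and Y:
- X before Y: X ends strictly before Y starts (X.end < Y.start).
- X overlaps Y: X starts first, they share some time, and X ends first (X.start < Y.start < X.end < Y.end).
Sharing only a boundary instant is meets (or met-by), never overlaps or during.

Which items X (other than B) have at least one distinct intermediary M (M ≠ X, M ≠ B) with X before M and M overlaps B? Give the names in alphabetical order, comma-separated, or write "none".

A, H, L, R, Z

Target B = [Sat 21:00, Sun 14:00].
Intermediaries M with M overlaps B: V.
Via V — items with X before V: A, H, L, R, Z.
Union: A, H, L, R, Z.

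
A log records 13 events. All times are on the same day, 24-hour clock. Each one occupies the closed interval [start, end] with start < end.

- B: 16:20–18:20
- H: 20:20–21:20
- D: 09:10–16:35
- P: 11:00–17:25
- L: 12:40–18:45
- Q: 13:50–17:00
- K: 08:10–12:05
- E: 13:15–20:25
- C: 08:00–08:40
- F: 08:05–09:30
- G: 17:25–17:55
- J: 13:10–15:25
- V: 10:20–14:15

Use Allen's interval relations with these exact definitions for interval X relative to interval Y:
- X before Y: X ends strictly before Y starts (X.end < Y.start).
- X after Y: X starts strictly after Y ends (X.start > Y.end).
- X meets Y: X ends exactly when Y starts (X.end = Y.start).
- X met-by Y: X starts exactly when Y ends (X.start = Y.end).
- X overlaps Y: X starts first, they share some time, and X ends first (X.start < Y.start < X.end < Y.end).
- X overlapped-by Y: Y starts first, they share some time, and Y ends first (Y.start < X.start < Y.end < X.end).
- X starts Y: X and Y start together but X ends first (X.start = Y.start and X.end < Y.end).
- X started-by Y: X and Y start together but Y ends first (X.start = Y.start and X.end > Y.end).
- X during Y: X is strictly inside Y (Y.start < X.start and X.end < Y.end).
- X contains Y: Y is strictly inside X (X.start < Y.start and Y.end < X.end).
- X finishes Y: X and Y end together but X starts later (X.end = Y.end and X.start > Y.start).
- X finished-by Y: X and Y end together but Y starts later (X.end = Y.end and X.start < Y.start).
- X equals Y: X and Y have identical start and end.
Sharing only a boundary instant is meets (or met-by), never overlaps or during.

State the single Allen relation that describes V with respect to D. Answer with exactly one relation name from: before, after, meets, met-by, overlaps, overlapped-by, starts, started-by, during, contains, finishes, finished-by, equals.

V = [10:20, 14:15]; D = [09:10, 16:35].
Compare endpoints: V.start > D.start, V.start < D.end, V.end > D.start, V.end < D.end.
That pattern is 'during'.

during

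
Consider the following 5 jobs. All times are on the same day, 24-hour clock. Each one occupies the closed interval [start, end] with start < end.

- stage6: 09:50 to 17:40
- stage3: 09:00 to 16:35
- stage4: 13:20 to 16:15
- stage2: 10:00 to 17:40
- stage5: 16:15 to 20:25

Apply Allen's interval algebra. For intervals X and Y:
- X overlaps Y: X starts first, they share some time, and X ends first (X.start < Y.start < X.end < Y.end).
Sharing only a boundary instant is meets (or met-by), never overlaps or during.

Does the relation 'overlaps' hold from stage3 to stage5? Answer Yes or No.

stage3 = [09:00, 16:35], stage5 = [16:15, 20:25].
Actual relation of stage3 to stage5: overlaps.
Asked whether 'overlaps' holds → Yes.

Yes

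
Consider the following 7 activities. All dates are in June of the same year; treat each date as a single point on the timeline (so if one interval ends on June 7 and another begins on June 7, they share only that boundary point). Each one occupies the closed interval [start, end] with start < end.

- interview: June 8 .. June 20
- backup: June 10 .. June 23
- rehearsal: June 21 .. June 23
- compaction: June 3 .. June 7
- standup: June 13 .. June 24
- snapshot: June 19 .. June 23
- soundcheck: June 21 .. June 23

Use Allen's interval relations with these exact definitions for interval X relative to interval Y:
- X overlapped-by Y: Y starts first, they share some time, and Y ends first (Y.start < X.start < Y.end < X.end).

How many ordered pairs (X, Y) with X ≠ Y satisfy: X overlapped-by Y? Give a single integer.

4

Checking all 42 ordered pairs for relation 'overlapped-by'; matching pairs in alphabetical order:
(backup, interview): backup overlapped-by interview ✓
(snapshot, interview): snapshot overlapped-by interview ✓
(standup, backup): standup overlapped-by backup ✓
(standup, interview): standup overlapped-by interview ✓
Count: 4.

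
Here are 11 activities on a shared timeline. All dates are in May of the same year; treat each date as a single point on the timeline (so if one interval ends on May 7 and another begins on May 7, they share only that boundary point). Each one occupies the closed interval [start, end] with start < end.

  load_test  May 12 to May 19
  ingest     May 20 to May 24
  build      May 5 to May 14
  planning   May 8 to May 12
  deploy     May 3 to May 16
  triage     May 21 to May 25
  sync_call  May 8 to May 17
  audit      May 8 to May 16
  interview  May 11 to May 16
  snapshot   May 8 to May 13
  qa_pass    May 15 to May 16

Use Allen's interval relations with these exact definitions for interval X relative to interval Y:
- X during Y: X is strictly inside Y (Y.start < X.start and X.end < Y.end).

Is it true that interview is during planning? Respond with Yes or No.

interview = [May 11, May 16], planning = [May 8, May 12].
Actual relation of interview to planning: overlapped-by.
Asked whether 'during' holds → No.

No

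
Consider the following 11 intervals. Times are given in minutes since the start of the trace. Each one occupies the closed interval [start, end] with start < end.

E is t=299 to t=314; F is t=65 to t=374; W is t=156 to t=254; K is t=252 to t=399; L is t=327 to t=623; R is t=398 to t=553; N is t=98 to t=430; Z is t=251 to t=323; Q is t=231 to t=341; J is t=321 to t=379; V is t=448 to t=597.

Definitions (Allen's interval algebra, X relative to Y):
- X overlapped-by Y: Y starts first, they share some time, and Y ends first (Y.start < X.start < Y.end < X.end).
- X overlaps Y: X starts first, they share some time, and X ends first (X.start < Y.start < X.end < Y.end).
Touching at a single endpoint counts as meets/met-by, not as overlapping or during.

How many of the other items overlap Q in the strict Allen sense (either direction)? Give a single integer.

4

Target Q = [t=231, t=341].
E [t=299, t=314] → during → no.
F [t=65, t=374] → contains → no.
J [t=321, t=379] → overlapped-by → counts.
K [t=252, t=399] → overlapped-by → counts.
L [t=327, t=623] → overlapped-by → counts.
N [t=98, t=430] → contains → no.
R [t=398, t=553] → after → no.
V [t=448, t=597] → after → no.
W [t=156, t=254] → overlaps → counts.
Z [t=251, t=323] → during → no.
Total: 4.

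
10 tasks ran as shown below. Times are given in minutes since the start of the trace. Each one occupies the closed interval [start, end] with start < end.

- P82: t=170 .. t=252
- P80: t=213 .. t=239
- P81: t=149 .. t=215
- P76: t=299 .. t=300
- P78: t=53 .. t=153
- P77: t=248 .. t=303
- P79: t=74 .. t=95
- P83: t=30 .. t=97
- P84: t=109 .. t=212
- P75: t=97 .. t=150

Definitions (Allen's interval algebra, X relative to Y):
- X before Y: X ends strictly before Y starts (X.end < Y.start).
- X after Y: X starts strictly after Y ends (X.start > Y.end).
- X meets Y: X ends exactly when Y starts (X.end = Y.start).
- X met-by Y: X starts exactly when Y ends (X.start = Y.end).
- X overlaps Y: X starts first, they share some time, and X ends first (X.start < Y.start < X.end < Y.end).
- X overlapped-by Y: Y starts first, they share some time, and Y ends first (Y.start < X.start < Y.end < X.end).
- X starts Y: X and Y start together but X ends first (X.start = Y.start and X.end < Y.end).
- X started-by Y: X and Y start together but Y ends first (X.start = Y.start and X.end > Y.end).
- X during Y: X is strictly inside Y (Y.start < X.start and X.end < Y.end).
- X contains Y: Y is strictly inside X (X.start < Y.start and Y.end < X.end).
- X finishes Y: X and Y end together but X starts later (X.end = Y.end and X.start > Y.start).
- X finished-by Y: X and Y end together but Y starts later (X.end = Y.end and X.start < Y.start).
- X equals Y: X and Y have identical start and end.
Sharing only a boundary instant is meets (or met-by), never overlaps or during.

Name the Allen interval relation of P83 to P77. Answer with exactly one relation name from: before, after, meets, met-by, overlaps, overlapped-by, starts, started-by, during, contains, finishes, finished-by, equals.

P83 = [t=30, t=97]; P77 = [t=248, t=303].
Compare endpoints: P83.start < P77.start, P83.start < P77.end, P83.end < P77.start, P83.end < P77.end.
That pattern is 'before'.

before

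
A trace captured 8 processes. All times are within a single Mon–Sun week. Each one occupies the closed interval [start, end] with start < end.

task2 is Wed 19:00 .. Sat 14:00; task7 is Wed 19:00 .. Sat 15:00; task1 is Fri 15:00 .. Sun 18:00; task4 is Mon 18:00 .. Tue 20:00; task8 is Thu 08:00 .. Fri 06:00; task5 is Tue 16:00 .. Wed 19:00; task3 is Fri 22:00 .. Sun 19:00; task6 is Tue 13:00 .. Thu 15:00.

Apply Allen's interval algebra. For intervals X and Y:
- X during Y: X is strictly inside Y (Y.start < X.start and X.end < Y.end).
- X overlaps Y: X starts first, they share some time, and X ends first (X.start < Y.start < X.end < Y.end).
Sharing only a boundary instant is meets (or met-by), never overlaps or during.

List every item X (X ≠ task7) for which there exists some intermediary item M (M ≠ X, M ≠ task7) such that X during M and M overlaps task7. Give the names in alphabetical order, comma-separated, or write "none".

task5

Target task7 = [Wed 19:00, Sat 15:00].
Intermediaries M with M overlaps task7: task6.
Via task6 — items with X during task6: task5.
Union: task5.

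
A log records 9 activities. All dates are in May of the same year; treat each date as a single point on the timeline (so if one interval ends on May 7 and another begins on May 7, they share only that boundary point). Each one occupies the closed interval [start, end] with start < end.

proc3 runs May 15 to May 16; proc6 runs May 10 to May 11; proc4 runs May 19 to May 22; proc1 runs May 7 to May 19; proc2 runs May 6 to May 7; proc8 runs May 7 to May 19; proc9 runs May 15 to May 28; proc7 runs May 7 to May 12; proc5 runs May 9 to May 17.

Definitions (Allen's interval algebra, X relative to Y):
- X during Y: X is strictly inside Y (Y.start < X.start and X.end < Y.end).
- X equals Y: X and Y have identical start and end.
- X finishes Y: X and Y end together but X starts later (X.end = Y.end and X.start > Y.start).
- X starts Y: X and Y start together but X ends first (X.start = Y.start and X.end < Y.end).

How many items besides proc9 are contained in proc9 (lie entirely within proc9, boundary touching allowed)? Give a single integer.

2

Target proc9 = [May 15, May 28].
proc1 [May 7, May 19] → overlaps → no.
proc2 [May 6, May 7] → before → no.
proc3 [May 15, May 16] → starts → counts.
proc4 [May 19, May 22] → during → counts.
proc5 [May 9, May 17] → overlaps → no.
proc6 [May 10, May 11] → before → no.
proc7 [May 7, May 12] → before → no.
proc8 [May 7, May 19] → overlaps → no.
Total: 2.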